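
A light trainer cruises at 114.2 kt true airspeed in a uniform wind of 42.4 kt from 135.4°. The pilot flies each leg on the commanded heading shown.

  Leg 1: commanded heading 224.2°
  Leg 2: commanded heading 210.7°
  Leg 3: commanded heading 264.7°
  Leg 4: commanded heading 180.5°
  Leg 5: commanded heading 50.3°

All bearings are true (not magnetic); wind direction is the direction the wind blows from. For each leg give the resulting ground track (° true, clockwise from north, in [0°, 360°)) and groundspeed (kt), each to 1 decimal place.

Leg 1: track=244.7°, groundspeed=121.0 kt
Leg 2: track=232.3°, groundspeed=111.3 kt
Leg 3: track=277.8°, groundspeed=144.8 kt
Leg 4: track=200.1°, groundspeed=89.5 kt
Leg 5: track=29.4°, groundspeed=118.4 kt

Leg 1: heading 224.2°; drift +20.5° → track 244.7°, groundspeed 121.0 kt
Leg 2: heading 210.7°; drift +21.6° → track 232.3°, groundspeed 111.3 kt
Leg 3: heading 264.7°; drift +13.1° → track 277.8°, groundspeed 144.8 kt
Leg 4: heading 180.5°; drift +19.6° → track 200.1°, groundspeed 89.5 kt
Leg 5: heading 50.3°; drift -20.9° → track 29.4°, groundspeed 118.4 kt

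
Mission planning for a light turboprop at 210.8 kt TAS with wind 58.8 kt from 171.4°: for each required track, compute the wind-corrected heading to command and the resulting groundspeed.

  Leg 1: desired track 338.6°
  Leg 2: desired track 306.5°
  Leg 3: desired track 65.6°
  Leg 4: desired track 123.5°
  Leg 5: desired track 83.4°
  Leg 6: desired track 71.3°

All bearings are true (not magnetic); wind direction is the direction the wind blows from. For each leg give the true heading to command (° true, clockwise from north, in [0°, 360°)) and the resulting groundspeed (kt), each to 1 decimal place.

Leg 1: heading=335.1°, groundspeed=267.7 kt
Leg 2: heading=295.1°, groundspeed=248.3 kt
Leg 3: heading=81.2°, groundspeed=219.1 kt
Leg 4: heading=135.4°, groundspeed=166.8 kt
Leg 5: heading=99.6°, groundspeed=200.4 kt
Leg 6: heading=87.2°, groundspeed=213.0 kt

Leg 1: desired track 338.6°; wind correction -3.5° → command heading 335.1°, groundspeed 267.7 kt
Leg 2: desired track 306.5°; wind correction -11.4° → command heading 295.1°, groundspeed 248.3 kt
Leg 3: desired track 65.6°; wind correction +15.6° → command heading 81.2°, groundspeed 219.1 kt
Leg 4: desired track 123.5°; wind correction +11.9° → command heading 135.4°, groundspeed 166.8 kt
Leg 5: desired track 83.4°; wind correction +16.2° → command heading 99.6°, groundspeed 200.4 kt
Leg 6: desired track 71.3°; wind correction +15.9° → command heading 87.2°, groundspeed 213.0 kt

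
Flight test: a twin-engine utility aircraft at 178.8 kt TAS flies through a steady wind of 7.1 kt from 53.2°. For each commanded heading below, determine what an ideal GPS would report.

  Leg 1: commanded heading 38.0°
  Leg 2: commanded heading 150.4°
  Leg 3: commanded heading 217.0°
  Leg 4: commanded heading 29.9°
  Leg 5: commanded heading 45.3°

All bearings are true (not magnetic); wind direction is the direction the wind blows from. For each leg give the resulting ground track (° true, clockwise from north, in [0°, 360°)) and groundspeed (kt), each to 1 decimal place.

Leg 1: track=37.4°, groundspeed=172.0 kt
Leg 2: track=152.6°, groundspeed=179.8 kt
Leg 3: track=217.6°, groundspeed=185.6 kt
Leg 4: track=29.0°, groundspeed=172.3 kt
Leg 5: track=45.0°, groundspeed=171.8 kt

Leg 1: heading 38.0°; drift -0.6° → track 37.4°, groundspeed 172.0 kt
Leg 2: heading 150.4°; drift +2.2° → track 152.6°, groundspeed 179.8 kt
Leg 3: heading 217.0°; drift +0.6° → track 217.6°, groundspeed 185.6 kt
Leg 4: heading 29.9°; drift -0.9° → track 29.0°, groundspeed 172.3 kt
Leg 5: heading 45.3°; drift -0.3° → track 45.0°, groundspeed 171.8 kt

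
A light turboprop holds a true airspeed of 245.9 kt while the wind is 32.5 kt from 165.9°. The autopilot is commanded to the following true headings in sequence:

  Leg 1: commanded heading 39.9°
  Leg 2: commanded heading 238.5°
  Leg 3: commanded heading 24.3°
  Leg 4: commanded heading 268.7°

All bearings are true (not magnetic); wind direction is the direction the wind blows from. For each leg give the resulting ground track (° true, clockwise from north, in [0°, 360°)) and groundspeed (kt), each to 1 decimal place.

Leg 1: track=34.2°, groundspeed=266.3 kt
Leg 2: track=246.0°, groundspeed=238.2 kt
Leg 3: track=20.0°, groundspeed=272.1 kt
Leg 4: track=275.8°, groundspeed=255.1 kt

Leg 1: heading 39.9°; drift -5.7° → track 34.2°, groundspeed 266.3 kt
Leg 2: heading 238.5°; drift +7.5° → track 246.0°, groundspeed 238.2 kt
Leg 3: heading 24.3°; drift -4.3° → track 20.0°, groundspeed 272.1 kt
Leg 4: heading 268.7°; drift +7.1° → track 275.8°, groundspeed 255.1 kt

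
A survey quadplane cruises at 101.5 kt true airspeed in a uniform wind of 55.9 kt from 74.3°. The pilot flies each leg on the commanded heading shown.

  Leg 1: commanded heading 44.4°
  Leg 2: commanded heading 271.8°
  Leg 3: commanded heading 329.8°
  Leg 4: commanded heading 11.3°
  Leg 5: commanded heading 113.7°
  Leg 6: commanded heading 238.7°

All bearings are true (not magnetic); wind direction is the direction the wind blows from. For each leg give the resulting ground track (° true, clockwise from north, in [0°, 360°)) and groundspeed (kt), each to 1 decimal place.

Leg 1: track=16.7°, groundspeed=59.9 kt
Leg 2: track=265.6°, groundspeed=155.7 kt
Leg 3: track=304.7°, groundspeed=127.5 kt
Leg 4: track=338.1°, groundspeed=91.0 kt
Leg 5: track=145.0°, groundspeed=68.3 kt
Leg 6: track=244.2°, groundspeed=156.1 kt

Leg 1: heading 44.4°; drift -27.7° → track 16.7°, groundspeed 59.9 kt
Leg 2: heading 271.8°; drift -6.2° → track 265.6°, groundspeed 155.7 kt
Leg 3: heading 329.8°; drift -25.1° → track 304.7°, groundspeed 127.5 kt
Leg 4: heading 11.3°; drift -33.2° → track 338.1°, groundspeed 91.0 kt
Leg 5: heading 113.7°; drift +31.3° → track 145.0°, groundspeed 68.3 kt
Leg 6: heading 238.7°; drift +5.5° → track 244.2°, groundspeed 156.1 kt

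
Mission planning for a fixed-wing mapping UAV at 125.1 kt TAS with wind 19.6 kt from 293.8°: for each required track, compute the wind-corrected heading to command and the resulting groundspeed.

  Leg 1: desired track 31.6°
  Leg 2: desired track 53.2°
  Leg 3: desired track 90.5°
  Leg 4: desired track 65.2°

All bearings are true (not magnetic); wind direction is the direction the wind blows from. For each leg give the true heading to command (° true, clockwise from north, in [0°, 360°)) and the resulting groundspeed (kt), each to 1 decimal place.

Leg 1: desired track 31.6°; wind correction -8.9° → command heading 22.7°, groundspeed 126.2 kt
Leg 2: desired track 53.2°; wind correction -7.8° → command heading 45.4°, groundspeed 133.6 kt
Leg 3: desired track 90.5°; wind correction -3.6° → command heading 86.9°, groundspeed 142.9 kt
Leg 4: desired track 65.2°; wind correction -6.7° → command heading 58.5°, groundspeed 137.2 kt

Leg 1: heading=22.7°, groundspeed=126.2 kt
Leg 2: heading=45.4°, groundspeed=133.6 kt
Leg 3: heading=86.9°, groundspeed=142.9 kt
Leg 4: heading=58.5°, groundspeed=137.2 kt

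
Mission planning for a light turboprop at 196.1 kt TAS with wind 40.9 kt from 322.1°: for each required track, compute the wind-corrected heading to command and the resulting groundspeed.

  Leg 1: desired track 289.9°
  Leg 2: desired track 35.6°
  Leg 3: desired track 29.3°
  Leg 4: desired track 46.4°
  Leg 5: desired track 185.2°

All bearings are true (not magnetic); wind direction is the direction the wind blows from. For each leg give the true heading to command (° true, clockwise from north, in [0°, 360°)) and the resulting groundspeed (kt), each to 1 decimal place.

Leg 1: desired track 289.9°; wind correction +6.4° → command heading 296.3°, groundspeed 160.3 kt
Leg 2: desired track 35.6°; wind correction -11.5° → command heading 24.1°, groundspeed 180.5 kt
Leg 3: desired track 29.3°; wind correction -11.1° → command heading 18.2°, groundspeed 176.6 kt
Leg 4: desired track 46.4°; wind correction -12.0° → command heading 34.4°, groundspeed 187.8 kt
Leg 5: desired track 185.2°; wind correction +8.2° → command heading 193.4°, groundspeed 224.0 kt

Leg 1: heading=296.3°, groundspeed=160.3 kt
Leg 2: heading=24.1°, groundspeed=180.5 kt
Leg 3: heading=18.2°, groundspeed=176.6 kt
Leg 4: heading=34.4°, groundspeed=187.8 kt
Leg 5: heading=193.4°, groundspeed=224.0 kt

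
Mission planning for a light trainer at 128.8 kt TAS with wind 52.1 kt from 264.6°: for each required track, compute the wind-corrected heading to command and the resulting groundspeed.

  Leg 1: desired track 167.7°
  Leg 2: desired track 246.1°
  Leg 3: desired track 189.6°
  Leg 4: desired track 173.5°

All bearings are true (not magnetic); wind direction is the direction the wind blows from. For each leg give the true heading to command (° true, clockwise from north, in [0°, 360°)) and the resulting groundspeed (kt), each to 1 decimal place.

Leg 1: desired track 167.7°; wind correction +23.7° → command heading 191.4°, groundspeed 124.2 kt
Leg 2: desired track 246.1°; wind correction +7.4° → command heading 253.5°, groundspeed 78.3 kt
Leg 3: desired track 189.6°; wind correction +23.0° → command heading 212.6°, groundspeed 105.1 kt
Leg 4: desired track 173.5°; wind correction +23.9° → command heading 197.4°, groundspeed 118.8 kt

Leg 1: heading=191.4°, groundspeed=124.2 kt
Leg 2: heading=253.5°, groundspeed=78.3 kt
Leg 3: heading=212.6°, groundspeed=105.1 kt
Leg 4: heading=197.4°, groundspeed=118.8 kt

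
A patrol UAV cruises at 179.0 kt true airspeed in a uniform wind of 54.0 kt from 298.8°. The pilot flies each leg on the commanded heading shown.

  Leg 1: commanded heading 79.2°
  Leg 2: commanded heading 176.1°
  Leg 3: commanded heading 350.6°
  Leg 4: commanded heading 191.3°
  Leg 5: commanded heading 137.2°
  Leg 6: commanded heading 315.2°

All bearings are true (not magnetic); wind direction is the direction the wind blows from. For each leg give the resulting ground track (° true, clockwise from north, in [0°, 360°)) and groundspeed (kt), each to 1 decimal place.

Leg 1: track=88.1°, groundspeed=223.3 kt
Leg 2: track=163.8°, groundspeed=213.1 kt
Leg 3: track=6.8°, groundspeed=151.7 kt
Leg 4: track=176.5°, groundspeed=201.9 kt
Leg 5: track=133.0°, groundspeed=230.9 kt
Leg 6: track=322.0°, groundspeed=128.1 kt

Leg 1: heading 79.2°; drift +8.9° → track 88.1°, groundspeed 223.3 kt
Leg 2: heading 176.1°; drift -12.3° → track 163.8°, groundspeed 213.1 kt
Leg 3: heading 350.6°; drift +16.2° → track 6.8°, groundspeed 151.7 kt
Leg 4: heading 191.3°; drift -14.8° → track 176.5°, groundspeed 201.9 kt
Leg 5: heading 137.2°; drift -4.2° → track 133.0°, groundspeed 230.9 kt
Leg 6: heading 315.2°; drift +6.8° → track 322.0°, groundspeed 128.1 kt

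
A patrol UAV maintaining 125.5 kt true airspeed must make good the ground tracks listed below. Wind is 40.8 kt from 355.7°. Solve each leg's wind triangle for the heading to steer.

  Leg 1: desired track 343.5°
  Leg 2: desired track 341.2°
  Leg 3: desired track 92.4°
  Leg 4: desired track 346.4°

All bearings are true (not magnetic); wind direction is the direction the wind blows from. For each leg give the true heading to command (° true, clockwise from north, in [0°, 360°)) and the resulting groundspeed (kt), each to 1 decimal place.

Leg 1: desired track 343.5°; wind correction +3.9° → command heading 347.4°, groundspeed 85.3 kt
Leg 2: desired track 341.2°; wind correction +4.7° → command heading 345.9°, groundspeed 85.6 kt
Leg 3: desired track 92.4°; wind correction -18.8° → command heading 73.6°, groundspeed 123.5 kt
Leg 4: desired track 346.4°; wind correction +3.0° → command heading 349.4°, groundspeed 85.1 kt

Leg 1: heading=347.4°, groundspeed=85.3 kt
Leg 2: heading=345.9°, groundspeed=85.6 kt
Leg 3: heading=73.6°, groundspeed=123.5 kt
Leg 4: heading=349.4°, groundspeed=85.1 kt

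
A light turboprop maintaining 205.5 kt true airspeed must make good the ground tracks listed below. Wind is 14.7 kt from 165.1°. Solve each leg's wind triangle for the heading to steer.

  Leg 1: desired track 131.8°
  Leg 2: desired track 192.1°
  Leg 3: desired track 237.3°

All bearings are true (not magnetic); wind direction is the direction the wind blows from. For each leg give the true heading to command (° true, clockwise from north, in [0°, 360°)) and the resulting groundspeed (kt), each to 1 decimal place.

Leg 1: desired track 131.8°; wind correction +2.3° → command heading 134.1°, groundspeed 193.1 kt
Leg 2: desired track 192.1°; wind correction -1.9° → command heading 190.2°, groundspeed 192.3 kt
Leg 3: desired track 237.3°; wind correction -3.9° → command heading 233.4°, groundspeed 200.5 kt

Leg 1: heading=134.1°, groundspeed=193.1 kt
Leg 2: heading=190.2°, groundspeed=192.3 kt
Leg 3: heading=233.4°, groundspeed=200.5 kt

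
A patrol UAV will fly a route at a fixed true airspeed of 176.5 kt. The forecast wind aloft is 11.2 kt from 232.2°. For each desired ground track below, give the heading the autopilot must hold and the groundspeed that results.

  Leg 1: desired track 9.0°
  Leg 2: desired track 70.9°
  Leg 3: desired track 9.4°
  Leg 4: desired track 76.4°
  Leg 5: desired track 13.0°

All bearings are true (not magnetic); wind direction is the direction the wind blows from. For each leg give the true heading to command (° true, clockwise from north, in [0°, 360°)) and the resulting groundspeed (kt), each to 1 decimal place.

Leg 1: heading=6.5°, groundspeed=184.5 kt
Leg 2: heading=72.1°, groundspeed=187.1 kt
Leg 3: heading=6.9°, groundspeed=184.6 kt
Leg 4: heading=77.9°, groundspeed=186.7 kt
Leg 5: heading=10.7°, groundspeed=185.0 kt

Leg 1: desired track 9.0°; wind correction -2.5° → command heading 6.5°, groundspeed 184.5 kt
Leg 2: desired track 70.9°; wind correction +1.2° → command heading 72.1°, groundspeed 187.1 kt
Leg 3: desired track 9.4°; wind correction -2.5° → command heading 6.9°, groundspeed 184.6 kt
Leg 4: desired track 76.4°; wind correction +1.5° → command heading 77.9°, groundspeed 186.7 kt
Leg 5: desired track 13.0°; wind correction -2.3° → command heading 10.7°, groundspeed 185.0 kt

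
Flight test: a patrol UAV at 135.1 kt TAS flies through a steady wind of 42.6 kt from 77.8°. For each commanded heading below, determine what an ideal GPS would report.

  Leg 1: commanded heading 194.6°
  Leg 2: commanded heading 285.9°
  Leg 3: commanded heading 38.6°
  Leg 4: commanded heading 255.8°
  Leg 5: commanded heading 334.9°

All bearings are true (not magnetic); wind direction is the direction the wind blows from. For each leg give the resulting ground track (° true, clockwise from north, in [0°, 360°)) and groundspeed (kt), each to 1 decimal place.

Leg 1: heading 194.6°; drift +13.8° → track 208.4°, groundspeed 158.9 kt
Leg 2: heading 285.9°; drift -6.6° → track 279.3°, groundspeed 173.8 kt
Leg 3: heading 38.6°; drift -14.8° → track 23.8°, groundspeed 105.6 kt
Leg 4: heading 255.8°; drift +0.5° → track 256.3°, groundspeed 177.7 kt
Leg 5: heading 334.9°; drift -16.0° → track 318.9°, groundspeed 150.5 kt

Leg 1: track=208.4°, groundspeed=158.9 kt
Leg 2: track=279.3°, groundspeed=173.8 kt
Leg 3: track=23.8°, groundspeed=105.6 kt
Leg 4: track=256.3°, groundspeed=177.7 kt
Leg 5: track=318.9°, groundspeed=150.5 kt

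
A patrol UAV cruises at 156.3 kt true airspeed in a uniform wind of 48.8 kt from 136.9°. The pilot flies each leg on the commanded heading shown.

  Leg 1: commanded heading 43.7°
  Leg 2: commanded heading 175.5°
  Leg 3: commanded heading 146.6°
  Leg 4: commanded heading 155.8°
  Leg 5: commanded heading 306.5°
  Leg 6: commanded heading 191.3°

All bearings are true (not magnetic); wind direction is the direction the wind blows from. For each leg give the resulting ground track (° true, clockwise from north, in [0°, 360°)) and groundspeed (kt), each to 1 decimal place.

Leg 1: track=26.7°, groundspeed=166.3 kt
Leg 2: track=189.9°, groundspeed=122.0 kt
Leg 3: track=150.9°, groundspeed=108.5 kt
Leg 4: track=164.0°, groundspeed=111.3 kt
Leg 5: track=309.0°, groundspeed=204.5 kt
Leg 6: track=208.5°, groundspeed=133.9 kt

Leg 1: heading 43.7°; drift -17.0° → track 26.7°, groundspeed 166.3 kt
Leg 2: heading 175.5°; drift +14.4° → track 189.9°, groundspeed 122.0 kt
Leg 3: heading 146.6°; drift +4.3° → track 150.9°, groundspeed 108.5 kt
Leg 4: heading 155.8°; drift +8.2° → track 164.0°, groundspeed 111.3 kt
Leg 5: heading 306.5°; drift +2.5° → track 309.0°, groundspeed 204.5 kt
Leg 6: heading 191.3°; drift +17.2° → track 208.5°, groundspeed 133.9 kt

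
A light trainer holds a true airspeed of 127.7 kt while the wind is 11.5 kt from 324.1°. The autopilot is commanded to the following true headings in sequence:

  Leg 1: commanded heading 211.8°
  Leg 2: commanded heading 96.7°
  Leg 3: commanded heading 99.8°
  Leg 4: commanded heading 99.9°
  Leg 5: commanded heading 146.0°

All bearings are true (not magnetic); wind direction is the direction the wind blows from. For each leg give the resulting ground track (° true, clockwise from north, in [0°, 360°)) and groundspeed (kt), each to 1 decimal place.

Leg 1: heading 211.8°; drift -4.6° → track 207.2°, groundspeed 132.5 kt
Leg 2: heading 96.7°; drift +3.6° → track 100.3°, groundspeed 135.7 kt
Leg 3: heading 99.8°; drift +3.4° → track 103.2°, groundspeed 136.2 kt
Leg 4: heading 99.9°; drift +3.4° → track 103.3°, groundspeed 136.2 kt
Leg 5: heading 146.0°; drift -0.2° → track 145.8°, groundspeed 139.2 kt

Leg 1: track=207.2°, groundspeed=132.5 kt
Leg 2: track=100.3°, groundspeed=135.7 kt
Leg 3: track=103.2°, groundspeed=136.2 kt
Leg 4: track=103.3°, groundspeed=136.2 kt
Leg 5: track=145.8°, groundspeed=139.2 kt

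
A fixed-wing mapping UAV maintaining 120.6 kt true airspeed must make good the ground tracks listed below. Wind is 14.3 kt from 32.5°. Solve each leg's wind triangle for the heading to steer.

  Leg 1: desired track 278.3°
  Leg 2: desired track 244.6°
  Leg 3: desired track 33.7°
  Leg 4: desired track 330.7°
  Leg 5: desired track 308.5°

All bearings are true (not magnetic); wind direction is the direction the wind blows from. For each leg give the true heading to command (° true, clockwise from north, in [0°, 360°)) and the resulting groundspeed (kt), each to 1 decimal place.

Leg 1: desired track 278.3°; wind correction +6.2° → command heading 284.5°, groundspeed 125.8 kt
Leg 2: desired track 244.6°; wind correction +3.6° → command heading 248.2°, groundspeed 132.5 kt
Leg 3: desired track 33.7°; wind correction -0.1° → command heading 33.6°, groundspeed 106.3 kt
Leg 4: desired track 330.7°; wind correction +6.0° → command heading 336.7°, groundspeed 113.2 kt
Leg 5: desired track 308.5°; wind correction +6.8° → command heading 315.3°, groundspeed 118.3 kt

Leg 1: heading=284.5°, groundspeed=125.8 kt
Leg 2: heading=248.2°, groundspeed=132.5 kt
Leg 3: heading=33.6°, groundspeed=106.3 kt
Leg 4: heading=336.7°, groundspeed=113.2 kt
Leg 5: heading=315.3°, groundspeed=118.3 kt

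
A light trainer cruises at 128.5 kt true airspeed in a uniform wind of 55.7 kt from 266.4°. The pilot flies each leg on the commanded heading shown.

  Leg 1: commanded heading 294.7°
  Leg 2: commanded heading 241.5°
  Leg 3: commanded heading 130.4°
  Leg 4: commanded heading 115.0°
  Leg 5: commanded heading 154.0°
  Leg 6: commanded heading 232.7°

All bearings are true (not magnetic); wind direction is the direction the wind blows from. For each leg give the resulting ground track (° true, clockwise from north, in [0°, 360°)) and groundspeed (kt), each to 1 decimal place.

Leg 1: heading 294.7°; drift +18.4° → track 313.1°, groundspeed 83.7 kt
Leg 2: heading 241.5°; drift -16.7° → track 224.8°, groundspeed 81.4 kt
Leg 3: heading 130.4°; drift -12.9° → track 117.5°, groundspeed 173.0 kt
Leg 4: heading 115.0°; drift -8.5° → track 106.5°, groundspeed 179.4 kt
Leg 5: heading 154.0°; drift -19.0° → track 135.0°, groundspeed 158.3 kt
Leg 6: heading 232.7°; drift -20.6° → track 212.1°, groundspeed 87.8 kt

Leg 1: track=313.1°, groundspeed=83.7 kt
Leg 2: track=224.8°, groundspeed=81.4 kt
Leg 3: track=117.5°, groundspeed=173.0 kt
Leg 4: track=106.5°, groundspeed=179.4 kt
Leg 5: track=135.0°, groundspeed=158.3 kt
Leg 6: track=212.1°, groundspeed=87.8 kt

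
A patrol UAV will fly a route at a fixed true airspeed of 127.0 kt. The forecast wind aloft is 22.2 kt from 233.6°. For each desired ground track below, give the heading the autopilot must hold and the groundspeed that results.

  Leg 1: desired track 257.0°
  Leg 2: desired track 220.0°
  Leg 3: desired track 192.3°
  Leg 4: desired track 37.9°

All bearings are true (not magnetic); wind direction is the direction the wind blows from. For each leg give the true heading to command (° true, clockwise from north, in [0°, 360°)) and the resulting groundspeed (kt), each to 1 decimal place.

Leg 1: heading=253.0°, groundspeed=106.3 kt
Leg 2: heading=222.4°, groundspeed=105.3 kt
Leg 3: heading=198.9°, groundspeed=109.5 kt
Leg 4: heading=35.2°, groundspeed=148.2 kt

Leg 1: desired track 257.0°; wind correction -4.0° → command heading 253.0°, groundspeed 106.3 kt
Leg 2: desired track 220.0°; wind correction +2.4° → command heading 222.4°, groundspeed 105.3 kt
Leg 3: desired track 192.3°; wind correction +6.6° → command heading 198.9°, groundspeed 109.5 kt
Leg 4: desired track 37.9°; wind correction -2.7° → command heading 35.2°, groundspeed 148.2 kt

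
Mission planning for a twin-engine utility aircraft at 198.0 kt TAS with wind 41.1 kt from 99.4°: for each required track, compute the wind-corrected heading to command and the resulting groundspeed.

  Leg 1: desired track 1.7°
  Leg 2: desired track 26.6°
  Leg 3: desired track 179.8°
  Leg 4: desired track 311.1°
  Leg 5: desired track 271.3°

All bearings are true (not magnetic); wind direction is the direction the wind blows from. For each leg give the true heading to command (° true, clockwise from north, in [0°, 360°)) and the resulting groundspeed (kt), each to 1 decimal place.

Leg 1: desired track 1.7°; wind correction +11.9° → command heading 13.6°, groundspeed 199.3 kt
Leg 2: desired track 26.6°; wind correction +11.4° → command heading 38.0°, groundspeed 181.9 kt
Leg 3: desired track 179.8°; wind correction -11.8° → command heading 168.0°, groundspeed 187.0 kt
Leg 4: desired track 311.1°; wind correction +6.3° → command heading 317.4°, groundspeed 231.8 kt
Leg 5: desired track 271.3°; wind correction -1.7° → command heading 269.6°, groundspeed 238.6 kt

Leg 1: heading=13.6°, groundspeed=199.3 kt
Leg 2: heading=38.0°, groundspeed=181.9 kt
Leg 3: heading=168.0°, groundspeed=187.0 kt
Leg 4: heading=317.4°, groundspeed=231.8 kt
Leg 5: heading=269.6°, groundspeed=238.6 kt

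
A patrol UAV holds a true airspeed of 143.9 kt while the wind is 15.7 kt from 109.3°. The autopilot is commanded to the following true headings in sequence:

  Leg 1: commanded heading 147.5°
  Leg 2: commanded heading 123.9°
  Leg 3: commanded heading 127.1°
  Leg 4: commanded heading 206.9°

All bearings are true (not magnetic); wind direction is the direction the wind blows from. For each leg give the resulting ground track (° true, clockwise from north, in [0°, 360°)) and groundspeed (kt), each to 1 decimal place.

Leg 1: track=151.7°, groundspeed=131.9 kt
Leg 2: track=125.7°, groundspeed=128.8 kt
Leg 3: track=129.2°, groundspeed=129.0 kt
Leg 4: track=213.0°, groundspeed=146.8 kt

Leg 1: heading 147.5°; drift +4.2° → track 151.7°, groundspeed 131.9 kt
Leg 2: heading 123.9°; drift +1.8° → track 125.7°, groundspeed 128.8 kt
Leg 3: heading 127.1°; drift +2.1° → track 129.2°, groundspeed 129.0 kt
Leg 4: heading 206.9°; drift +6.1° → track 213.0°, groundspeed 146.8 kt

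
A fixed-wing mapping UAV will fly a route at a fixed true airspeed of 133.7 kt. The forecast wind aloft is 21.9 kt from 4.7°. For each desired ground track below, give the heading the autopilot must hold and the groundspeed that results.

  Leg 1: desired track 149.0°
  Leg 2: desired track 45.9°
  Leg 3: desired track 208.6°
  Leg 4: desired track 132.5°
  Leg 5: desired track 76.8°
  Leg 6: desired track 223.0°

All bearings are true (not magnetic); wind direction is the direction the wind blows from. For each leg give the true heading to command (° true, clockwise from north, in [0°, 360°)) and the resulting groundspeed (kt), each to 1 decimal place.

Leg 1: desired track 149.0°; wind correction -5.5° → command heading 143.5°, groundspeed 150.9 kt
Leg 2: desired track 45.9°; wind correction -6.2° → command heading 39.7°, groundspeed 116.4 kt
Leg 3: desired track 208.6°; wind correction +3.8° → command heading 212.4°, groundspeed 153.4 kt
Leg 4: desired track 132.5°; wind correction -7.4° → command heading 125.1°, groundspeed 146.0 kt
Leg 5: desired track 76.8°; wind correction -9.0° → command heading 67.8°, groundspeed 125.3 kt
Leg 6: desired track 223.0°; wind correction +5.8° → command heading 228.8°, groundspeed 150.2 kt

Leg 1: heading=143.5°, groundspeed=150.9 kt
Leg 2: heading=39.7°, groundspeed=116.4 kt
Leg 3: heading=212.4°, groundspeed=153.4 kt
Leg 4: heading=125.1°, groundspeed=146.0 kt
Leg 5: heading=67.8°, groundspeed=125.3 kt
Leg 6: heading=228.8°, groundspeed=150.2 kt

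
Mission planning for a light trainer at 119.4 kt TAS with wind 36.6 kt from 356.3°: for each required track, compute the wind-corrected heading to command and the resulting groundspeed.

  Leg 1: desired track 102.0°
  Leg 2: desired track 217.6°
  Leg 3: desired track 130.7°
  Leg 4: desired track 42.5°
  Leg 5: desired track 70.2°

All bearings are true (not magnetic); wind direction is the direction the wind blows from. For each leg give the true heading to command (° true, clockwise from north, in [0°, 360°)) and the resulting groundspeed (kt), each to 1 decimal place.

Leg 1: heading=84.8°, groundspeed=124.0 kt
Leg 2: heading=229.3°, groundspeed=144.4 kt
Leg 3: heading=118.0°, groundspeed=142.1 kt
Leg 4: heading=29.7°, groundspeed=91.1 kt
Leg 5: heading=53.1°, groundspeed=104.0 kt

Leg 1: desired track 102.0°; wind correction -17.2° → command heading 84.8°, groundspeed 124.0 kt
Leg 2: desired track 217.6°; wind correction +11.7° → command heading 229.3°, groundspeed 144.4 kt
Leg 3: desired track 130.7°; wind correction -12.7° → command heading 118.0°, groundspeed 142.1 kt
Leg 4: desired track 42.5°; wind correction -12.8° → command heading 29.7°, groundspeed 91.1 kt
Leg 5: desired track 70.2°; wind correction -17.1° → command heading 53.1°, groundspeed 104.0 kt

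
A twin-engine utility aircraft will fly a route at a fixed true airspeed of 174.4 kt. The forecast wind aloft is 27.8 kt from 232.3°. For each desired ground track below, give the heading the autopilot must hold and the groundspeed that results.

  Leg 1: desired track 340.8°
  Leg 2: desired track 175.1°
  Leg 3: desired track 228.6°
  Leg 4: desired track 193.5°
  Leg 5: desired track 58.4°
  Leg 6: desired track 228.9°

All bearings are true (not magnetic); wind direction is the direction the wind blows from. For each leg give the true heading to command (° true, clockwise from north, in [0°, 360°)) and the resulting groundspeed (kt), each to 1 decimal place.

Leg 1: desired track 340.8°; wind correction -8.7° → command heading 332.1°, groundspeed 181.2 kt
Leg 2: desired track 175.1°; wind correction +7.7° → command heading 182.8°, groundspeed 157.8 kt
Leg 3: desired track 228.6°; wind correction +0.6° → command heading 229.2°, groundspeed 146.6 kt
Leg 4: desired track 193.5°; wind correction +5.7° → command heading 199.2°, groundspeed 151.9 kt
Leg 5: desired track 58.4°; wind correction +1.0° → command heading 59.4°, groundspeed 202.0 kt
Leg 6: desired track 228.9°; wind correction +0.5° → command heading 229.4°, groundspeed 146.6 kt

Leg 1: heading=332.1°, groundspeed=181.2 kt
Leg 2: heading=182.8°, groundspeed=157.8 kt
Leg 3: heading=229.2°, groundspeed=146.6 kt
Leg 4: heading=199.2°, groundspeed=151.9 kt
Leg 5: heading=59.4°, groundspeed=202.0 kt
Leg 6: heading=229.4°, groundspeed=146.6 kt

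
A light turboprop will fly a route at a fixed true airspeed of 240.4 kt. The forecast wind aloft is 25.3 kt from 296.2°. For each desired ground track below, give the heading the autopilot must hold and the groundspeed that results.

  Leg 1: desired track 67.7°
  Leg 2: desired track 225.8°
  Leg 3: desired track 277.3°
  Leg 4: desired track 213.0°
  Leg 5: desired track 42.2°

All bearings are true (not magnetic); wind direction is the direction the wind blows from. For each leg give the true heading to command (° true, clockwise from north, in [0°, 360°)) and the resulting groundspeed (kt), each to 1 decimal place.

Leg 1: heading=63.2°, groundspeed=256.4 kt
Leg 2: heading=231.5°, groundspeed=230.7 kt
Leg 3: heading=279.3°, groundspeed=216.3 kt
Leg 4: heading=219.0°, groundspeed=236.1 kt
Leg 5: heading=36.4°, groundspeed=246.1 kt

Leg 1: desired track 67.7°; wind correction -4.5° → command heading 63.2°, groundspeed 256.4 kt
Leg 2: desired track 225.8°; wind correction +5.7° → command heading 231.5°, groundspeed 230.7 kt
Leg 3: desired track 277.3°; wind correction +2.0° → command heading 279.3°, groundspeed 216.3 kt
Leg 4: desired track 213.0°; wind correction +6.0° → command heading 219.0°, groundspeed 236.1 kt
Leg 5: desired track 42.2°; wind correction -5.8° → command heading 36.4°, groundspeed 246.1 kt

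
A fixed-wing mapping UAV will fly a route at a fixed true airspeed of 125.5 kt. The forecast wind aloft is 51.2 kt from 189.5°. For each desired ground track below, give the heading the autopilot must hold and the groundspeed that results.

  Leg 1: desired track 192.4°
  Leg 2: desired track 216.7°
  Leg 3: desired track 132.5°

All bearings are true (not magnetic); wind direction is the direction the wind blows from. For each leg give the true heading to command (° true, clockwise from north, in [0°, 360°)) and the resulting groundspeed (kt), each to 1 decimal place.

Leg 1: desired track 192.4°; wind correction -1.2° → command heading 191.2°, groundspeed 74.3 kt
Leg 2: desired track 216.7°; wind correction -10.7° → command heading 206.0°, groundspeed 77.8 kt
Leg 3: desired track 132.5°; wind correction +20.0° → command heading 152.5°, groundspeed 90.0 kt

Leg 1: heading=191.2°, groundspeed=74.3 kt
Leg 2: heading=206.0°, groundspeed=77.8 kt
Leg 3: heading=152.5°, groundspeed=90.0 kt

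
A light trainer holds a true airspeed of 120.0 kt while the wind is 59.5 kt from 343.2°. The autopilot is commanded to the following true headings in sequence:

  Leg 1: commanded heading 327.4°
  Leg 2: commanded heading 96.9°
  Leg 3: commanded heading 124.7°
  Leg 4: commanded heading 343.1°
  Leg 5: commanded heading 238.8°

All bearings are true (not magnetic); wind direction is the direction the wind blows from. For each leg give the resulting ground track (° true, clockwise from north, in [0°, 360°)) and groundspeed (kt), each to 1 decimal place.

Leg 1: heading 327.4°; drift -14.5° → track 312.9°, groundspeed 64.8 kt
Leg 2: heading 96.9°; drift +20.7° → track 117.6°, groundspeed 153.9 kt
Leg 3: heading 124.7°; drift +12.5° → track 137.2°, groundspeed 170.6 kt
Leg 4: heading 343.1°; drift -0.1° → track 343.0°, groundspeed 60.5 kt
Leg 5: heading 238.8°; drift -23.1° → track 215.7°, groundspeed 146.6 kt

Leg 1: track=312.9°, groundspeed=64.8 kt
Leg 2: track=117.6°, groundspeed=153.9 kt
Leg 3: track=137.2°, groundspeed=170.6 kt
Leg 4: track=343.0°, groundspeed=60.5 kt
Leg 5: track=215.7°, groundspeed=146.6 kt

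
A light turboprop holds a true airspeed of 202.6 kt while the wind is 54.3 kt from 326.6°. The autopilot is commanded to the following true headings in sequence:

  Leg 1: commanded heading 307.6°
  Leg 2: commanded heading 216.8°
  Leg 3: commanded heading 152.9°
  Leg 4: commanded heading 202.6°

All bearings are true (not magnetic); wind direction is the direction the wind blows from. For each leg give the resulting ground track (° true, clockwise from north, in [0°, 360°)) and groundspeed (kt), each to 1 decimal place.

Leg 1: track=300.9°, groundspeed=152.3 kt
Leg 2: track=203.8°, groundspeed=226.8 kt
Leg 3: track=151.6°, groundspeed=256.6 kt
Leg 4: track=191.7°, groundspeed=237.3 kt

Leg 1: heading 307.6°; drift -6.7° → track 300.9°, groundspeed 152.3 kt
Leg 2: heading 216.8°; drift -13.0° → track 203.8°, groundspeed 226.8 kt
Leg 3: heading 152.9°; drift -1.3° → track 151.6°, groundspeed 256.6 kt
Leg 4: heading 202.6°; drift -10.9° → track 191.7°, groundspeed 237.3 kt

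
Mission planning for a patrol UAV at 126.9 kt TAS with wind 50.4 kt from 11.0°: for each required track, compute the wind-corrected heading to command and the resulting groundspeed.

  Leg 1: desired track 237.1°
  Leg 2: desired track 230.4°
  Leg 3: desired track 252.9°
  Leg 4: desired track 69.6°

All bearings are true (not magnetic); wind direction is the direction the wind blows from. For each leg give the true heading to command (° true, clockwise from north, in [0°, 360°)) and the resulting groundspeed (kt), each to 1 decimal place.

Leg 1: desired track 237.1°; wind correction +16.6° → command heading 253.7°, groundspeed 156.5 kt
Leg 2: desired track 230.4°; wind correction +14.6° → command heading 245.0°, groundspeed 161.7 kt
Leg 3: desired track 252.9°; wind correction +20.5° → command heading 273.4°, groundspeed 142.6 kt
Leg 4: desired track 69.6°; wind correction -19.8° → command heading 49.8°, groundspeed 93.1 kt

Leg 1: heading=253.7°, groundspeed=156.5 kt
Leg 2: heading=245.0°, groundspeed=161.7 kt
Leg 3: heading=273.4°, groundspeed=142.6 kt
Leg 4: heading=49.8°, groundspeed=93.1 kt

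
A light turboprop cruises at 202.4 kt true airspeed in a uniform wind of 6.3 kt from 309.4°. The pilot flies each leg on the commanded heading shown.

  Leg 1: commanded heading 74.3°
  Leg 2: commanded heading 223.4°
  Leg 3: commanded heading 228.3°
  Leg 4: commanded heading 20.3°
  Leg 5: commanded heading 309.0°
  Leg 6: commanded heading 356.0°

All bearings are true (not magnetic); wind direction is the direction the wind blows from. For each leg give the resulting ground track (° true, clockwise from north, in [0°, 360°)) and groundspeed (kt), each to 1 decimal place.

Leg 1: track=75.7°, groundspeed=206.1 kt
Leg 2: track=221.6°, groundspeed=202.1 kt
Leg 3: track=226.5°, groundspeed=201.5 kt
Leg 4: track=22.0°, groundspeed=200.4 kt
Leg 5: track=309.0°, groundspeed=196.1 kt
Leg 6: track=357.3°, groundspeed=198.1 kt

Leg 1: heading 74.3°; drift +1.4° → track 75.7°, groundspeed 206.1 kt
Leg 2: heading 223.4°; drift -1.8° → track 221.6°, groundspeed 202.1 kt
Leg 3: heading 228.3°; drift -1.8° → track 226.5°, groundspeed 201.5 kt
Leg 4: heading 20.3°; drift +1.7° → track 22.0°, groundspeed 200.4 kt
Leg 5: heading 309.0°; drift +0.0° → track 309.0°, groundspeed 196.1 kt
Leg 6: heading 356.0°; drift +1.3° → track 357.3°, groundspeed 198.1 kt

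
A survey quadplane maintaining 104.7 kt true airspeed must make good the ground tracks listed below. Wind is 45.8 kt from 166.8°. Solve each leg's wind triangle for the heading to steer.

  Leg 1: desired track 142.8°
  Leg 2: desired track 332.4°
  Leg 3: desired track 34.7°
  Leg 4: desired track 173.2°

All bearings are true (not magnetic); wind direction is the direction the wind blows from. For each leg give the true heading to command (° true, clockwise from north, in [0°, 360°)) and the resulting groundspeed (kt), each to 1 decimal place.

Leg 1: heading=153.0°, groundspeed=61.2 kt
Leg 2: heading=326.2°, groundspeed=148.4 kt
Leg 3: heading=53.6°, groundspeed=129.7 kt
Leg 4: heading=170.4°, groundspeed=59.1 kt

Leg 1: desired track 142.8°; wind correction +10.2° → command heading 153.0°, groundspeed 61.2 kt
Leg 2: desired track 332.4°; wind correction -6.2° → command heading 326.2°, groundspeed 148.4 kt
Leg 3: desired track 34.7°; wind correction +18.9° → command heading 53.6°, groundspeed 129.7 kt
Leg 4: desired track 173.2°; wind correction -2.8° → command heading 170.4°, groundspeed 59.1 kt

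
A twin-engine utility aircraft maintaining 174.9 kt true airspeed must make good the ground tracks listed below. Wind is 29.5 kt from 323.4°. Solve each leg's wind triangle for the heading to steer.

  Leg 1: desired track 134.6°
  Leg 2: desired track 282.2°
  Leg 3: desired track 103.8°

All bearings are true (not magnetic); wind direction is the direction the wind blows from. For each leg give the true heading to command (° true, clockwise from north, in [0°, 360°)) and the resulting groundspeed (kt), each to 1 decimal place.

Leg 1: heading=133.1°, groundspeed=204.0 kt
Leg 2: heading=288.6°, groundspeed=151.6 kt
Leg 3: heading=97.6°, groundspeed=196.6 kt

Leg 1: desired track 134.6°; wind correction -1.5° → command heading 133.1°, groundspeed 204.0 kt
Leg 2: desired track 282.2°; wind correction +6.4° → command heading 288.6°, groundspeed 151.6 kt
Leg 3: desired track 103.8°; wind correction -6.2° → command heading 97.6°, groundspeed 196.6 kt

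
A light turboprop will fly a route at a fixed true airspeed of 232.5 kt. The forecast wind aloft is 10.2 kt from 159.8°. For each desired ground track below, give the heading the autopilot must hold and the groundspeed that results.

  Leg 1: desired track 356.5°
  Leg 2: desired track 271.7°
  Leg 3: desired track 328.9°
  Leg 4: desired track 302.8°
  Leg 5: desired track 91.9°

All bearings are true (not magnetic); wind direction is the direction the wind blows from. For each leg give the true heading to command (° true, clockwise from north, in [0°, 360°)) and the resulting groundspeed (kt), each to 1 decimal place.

Leg 1: desired track 356.5°; wind correction +0.7° → command heading 357.2°, groundspeed 242.3 kt
Leg 2: desired track 271.7°; wind correction -2.3° → command heading 269.4°, groundspeed 236.1 kt
Leg 3: desired track 328.9°; wind correction -0.5° → command heading 328.4°, groundspeed 242.5 kt
Leg 4: desired track 302.8°; wind correction -1.5° → command heading 301.3°, groundspeed 240.6 kt
Leg 5: desired track 91.9°; wind correction +2.3° → command heading 94.2°, groundspeed 228.5 kt

Leg 1: heading=357.2°, groundspeed=242.3 kt
Leg 2: heading=269.4°, groundspeed=236.1 kt
Leg 3: heading=328.4°, groundspeed=242.5 kt
Leg 4: heading=301.3°, groundspeed=240.6 kt
Leg 5: heading=94.2°, groundspeed=228.5 kt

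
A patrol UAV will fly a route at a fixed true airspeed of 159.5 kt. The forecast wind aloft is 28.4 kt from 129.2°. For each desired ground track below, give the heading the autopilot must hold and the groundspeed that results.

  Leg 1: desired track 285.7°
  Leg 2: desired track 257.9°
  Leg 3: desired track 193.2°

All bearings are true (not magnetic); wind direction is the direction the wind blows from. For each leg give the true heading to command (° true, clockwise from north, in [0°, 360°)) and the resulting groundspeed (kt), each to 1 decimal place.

Leg 1: heading=281.6°, groundspeed=185.1 kt
Leg 2: heading=249.9°, groundspeed=175.7 kt
Leg 3: heading=184.0°, groundspeed=145.0 kt

Leg 1: desired track 285.7°; wind correction -4.1° → command heading 281.6°, groundspeed 185.1 kt
Leg 2: desired track 257.9°; wind correction -8.0° → command heading 249.9°, groundspeed 175.7 kt
Leg 3: desired track 193.2°; wind correction -9.2° → command heading 184.0°, groundspeed 145.0 kt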